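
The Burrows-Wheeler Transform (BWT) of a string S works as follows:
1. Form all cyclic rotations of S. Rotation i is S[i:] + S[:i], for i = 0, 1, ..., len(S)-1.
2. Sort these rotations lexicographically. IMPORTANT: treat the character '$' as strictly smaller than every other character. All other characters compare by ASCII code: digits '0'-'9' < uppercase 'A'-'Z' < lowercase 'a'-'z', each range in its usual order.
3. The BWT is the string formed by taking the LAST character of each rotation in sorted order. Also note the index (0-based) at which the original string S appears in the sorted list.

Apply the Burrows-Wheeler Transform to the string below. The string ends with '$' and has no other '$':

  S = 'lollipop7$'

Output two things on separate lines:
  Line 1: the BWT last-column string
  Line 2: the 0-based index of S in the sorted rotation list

All 10 rotations (rotation i = S[i:]+S[:i]):
  rot[0] = lollipop7$
  rot[1] = ollipop7$l
  rot[2] = llipop7$lo
  rot[3] = lipop7$lol
  rot[4] = ipop7$loll
  rot[5] = pop7$lolli
  rot[6] = op7$lollip
  rot[7] = p7$lollipo
  rot[8] = 7$lollipop
  rot[9] = $lollipop7
Sorted (with $ < everything):
  sorted[0] = $lollipop7  (last char: '7')
  sorted[1] = 7$lollipop  (last char: 'p')
  sorted[2] = ipop7$loll  (last char: 'l')
  sorted[3] = lipop7$lol  (last char: 'l')
  sorted[4] = llipop7$lo  (last char: 'o')
  sorted[5] = lollipop7$  (last char: '$')
  sorted[6] = ollipop7$l  (last char: 'l')
  sorted[7] = op7$lollip  (last char: 'p')
  sorted[8] = p7$lollipo  (last char: 'o')
  sorted[9] = pop7$lolli  (last char: 'i')
Last column: 7pllo$lpoi
Original string S is at sorted index 5

Answer: 7pllo$lpoi
5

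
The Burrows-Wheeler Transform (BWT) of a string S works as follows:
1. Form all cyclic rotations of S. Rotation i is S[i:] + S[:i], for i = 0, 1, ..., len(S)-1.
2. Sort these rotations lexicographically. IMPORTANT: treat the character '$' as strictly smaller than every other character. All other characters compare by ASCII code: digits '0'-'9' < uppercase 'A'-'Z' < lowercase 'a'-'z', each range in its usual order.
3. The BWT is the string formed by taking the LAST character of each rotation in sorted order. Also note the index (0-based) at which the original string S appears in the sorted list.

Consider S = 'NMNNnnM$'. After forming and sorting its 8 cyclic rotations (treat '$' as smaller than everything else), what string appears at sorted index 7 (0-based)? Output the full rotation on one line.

All 8 rotations (rotation i = S[i:]+S[:i]):
  rot[0] = NMNNnnM$
  rot[1] = MNNnnM$N
  rot[2] = NNnnM$NM
  rot[3] = NnnM$NMN
  rot[4] = nnM$NMNN
  rot[5] = nM$NMNNn
  rot[6] = M$NMNNnn
  rot[7] = $NMNNnnM
Sorted (with $ < everything):
  sorted[0] = $NMNNnnM
  sorted[1] = M$NMNNnn
  sorted[2] = MNNnnM$N
  sorted[3] = NMNNnnM$
  sorted[4] = NNnnM$NM
  sorted[5] = NnnM$NMN
  sorted[6] = nM$NMNNn
  sorted[7] = nnM$NMNN
sorted[7] = nnM$NMNN

Answer: nnM$NMNN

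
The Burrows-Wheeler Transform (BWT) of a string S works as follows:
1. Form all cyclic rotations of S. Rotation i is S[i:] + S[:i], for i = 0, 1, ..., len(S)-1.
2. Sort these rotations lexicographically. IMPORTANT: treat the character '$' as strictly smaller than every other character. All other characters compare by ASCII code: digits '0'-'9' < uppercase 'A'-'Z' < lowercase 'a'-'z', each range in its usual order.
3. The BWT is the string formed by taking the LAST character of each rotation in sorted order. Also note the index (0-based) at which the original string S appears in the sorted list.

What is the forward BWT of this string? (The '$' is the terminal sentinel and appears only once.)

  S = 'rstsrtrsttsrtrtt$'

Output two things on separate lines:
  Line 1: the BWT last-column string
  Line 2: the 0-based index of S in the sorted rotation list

Answer: t$tsstttrrtrrstrs
1

Derivation:
All 17 rotations (rotation i = S[i:]+S[:i]):
  rot[0] = rstsrtrsttsrtrtt$
  rot[1] = stsrtrsttsrtrtt$r
  rot[2] = tsrtrsttsrtrtt$rs
  rot[3] = srtrsttsrtrtt$rst
  rot[4] = rtrsttsrtrtt$rsts
  rot[5] = trsttsrtrtt$rstsr
  rot[6] = rsttsrtrtt$rstsrt
  rot[7] = sttsrtrtt$rstsrtr
  rot[8] = ttsrtrtt$rstsrtrs
  rot[9] = tsrtrtt$rstsrtrst
  rot[10] = srtrtt$rstsrtrstt
  rot[11] = rtrtt$rstsrtrstts
  rot[12] = trtt$rstsrtrsttsr
  rot[13] = rtt$rstsrtrsttsrt
  rot[14] = tt$rstsrtrsttsrtr
  rot[15] = t$rstsrtrsttsrtrt
  rot[16] = $rstsrtrsttsrtrtt
Sorted (with $ < everything):
  sorted[0] = $rstsrtrsttsrtrtt  (last char: 't')
  sorted[1] = rstsrtrsttsrtrtt$  (last char: '$')
  sorted[2] = rsttsrtrtt$rstsrt  (last char: 't')
  sorted[3] = rtrsttsrtrtt$rsts  (last char: 's')
  sorted[4] = rtrtt$rstsrtrstts  (last char: 's')
  sorted[5] = rtt$rstsrtrsttsrt  (last char: 't')
  sorted[6] = srtrsttsrtrtt$rst  (last char: 't')
  sorted[7] = srtrtt$rstsrtrstt  (last char: 't')
  sorted[8] = stsrtrsttsrtrtt$r  (last char: 'r')
  sorted[9] = sttsrtrtt$rstsrtr  (last char: 'r')
  sorted[10] = t$rstsrtrsttsrtrt  (last char: 't')
  sorted[11] = trsttsrtrtt$rstsr  (last char: 'r')
  sorted[12] = trtt$rstsrtrsttsr  (last char: 'r')
  sorted[13] = tsrtrsttsrtrtt$rs  (last char: 's')
  sorted[14] = tsrtrtt$rstsrtrst  (last char: 't')
  sorted[15] = tt$rstsrtrsttsrtr  (last char: 'r')
  sorted[16] = ttsrtrtt$rstsrtrs  (last char: 's')
Last column: t$tsstttrrtrrstrs
Original string S is at sorted index 1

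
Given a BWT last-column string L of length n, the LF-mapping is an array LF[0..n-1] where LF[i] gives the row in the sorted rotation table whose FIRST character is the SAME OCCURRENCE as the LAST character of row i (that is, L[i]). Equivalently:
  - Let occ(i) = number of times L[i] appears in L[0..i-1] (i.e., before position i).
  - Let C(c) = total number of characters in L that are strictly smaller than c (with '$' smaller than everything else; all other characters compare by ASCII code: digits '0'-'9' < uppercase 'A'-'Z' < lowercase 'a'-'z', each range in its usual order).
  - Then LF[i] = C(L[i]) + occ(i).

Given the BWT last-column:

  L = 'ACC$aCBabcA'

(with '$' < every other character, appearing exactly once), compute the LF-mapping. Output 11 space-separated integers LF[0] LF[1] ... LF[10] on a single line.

Answer: 1 4 5 0 7 6 3 8 9 10 2

Derivation:
Char counts: '$':1, 'A':2, 'B':1, 'C':3, 'a':2, 'b':1, 'c':1
C (first-col start): C('$')=0, C('A')=1, C('B')=3, C('C')=4, C('a')=7, C('b')=9, C('c')=10
L[0]='A': occ=0, LF[0]=C('A')+0=1+0=1
L[1]='C': occ=0, LF[1]=C('C')+0=4+0=4
L[2]='C': occ=1, LF[2]=C('C')+1=4+1=5
L[3]='$': occ=0, LF[3]=C('$')+0=0+0=0
L[4]='a': occ=0, LF[4]=C('a')+0=7+0=7
L[5]='C': occ=2, LF[5]=C('C')+2=4+2=6
L[6]='B': occ=0, LF[6]=C('B')+0=3+0=3
L[7]='a': occ=1, LF[7]=C('a')+1=7+1=8
L[8]='b': occ=0, LF[8]=C('b')+0=9+0=9
L[9]='c': occ=0, LF[9]=C('c')+0=10+0=10
L[10]='A': occ=1, LF[10]=C('A')+1=1+1=2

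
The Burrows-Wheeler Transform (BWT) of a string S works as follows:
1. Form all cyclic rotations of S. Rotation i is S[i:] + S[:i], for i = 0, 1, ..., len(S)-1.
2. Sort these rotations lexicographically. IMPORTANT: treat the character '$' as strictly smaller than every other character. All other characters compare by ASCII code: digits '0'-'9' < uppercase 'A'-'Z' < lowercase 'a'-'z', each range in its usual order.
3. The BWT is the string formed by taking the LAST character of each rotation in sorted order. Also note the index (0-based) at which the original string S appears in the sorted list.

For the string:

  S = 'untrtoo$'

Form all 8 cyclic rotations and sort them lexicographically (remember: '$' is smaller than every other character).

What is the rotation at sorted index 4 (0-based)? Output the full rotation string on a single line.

Answer: rtoo$unt

Derivation:
All 8 rotations (rotation i = S[i:]+S[:i]):
  rot[0] = untrtoo$
  rot[1] = ntrtoo$u
  rot[2] = trtoo$un
  rot[3] = rtoo$unt
  rot[4] = too$untr
  rot[5] = oo$untrt
  rot[6] = o$untrto
  rot[7] = $untrtoo
Sorted (with $ < everything):
  sorted[0] = $untrtoo
  sorted[1] = ntrtoo$u
  sorted[2] = o$untrto
  sorted[3] = oo$untrt
  sorted[4] = rtoo$unt
  sorted[5] = too$untr
  sorted[6] = trtoo$un
  sorted[7] = untrtoo$
sorted[4] = rtoo$unt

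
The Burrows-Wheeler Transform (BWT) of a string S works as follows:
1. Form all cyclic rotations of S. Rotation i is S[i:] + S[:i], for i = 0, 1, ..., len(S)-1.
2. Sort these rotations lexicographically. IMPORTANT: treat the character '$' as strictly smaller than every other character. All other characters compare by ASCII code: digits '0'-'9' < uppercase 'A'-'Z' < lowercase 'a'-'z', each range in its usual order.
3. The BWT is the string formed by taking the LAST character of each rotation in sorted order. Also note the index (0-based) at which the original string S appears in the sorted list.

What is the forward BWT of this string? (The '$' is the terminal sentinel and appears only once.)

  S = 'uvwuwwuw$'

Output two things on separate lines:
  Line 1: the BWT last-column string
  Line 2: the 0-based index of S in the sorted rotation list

All 9 rotations (rotation i = S[i:]+S[:i]):
  rot[0] = uvwuwwuw$
  rot[1] = vwuwwuw$u
  rot[2] = wuwwuw$uv
  rot[3] = uwwuw$uvw
  rot[4] = wwuw$uvwu
  rot[5] = wuw$uvwuw
  rot[6] = uw$uvwuww
  rot[7] = w$uvwuwwu
  rot[8] = $uvwuwwuw
Sorted (with $ < everything):
  sorted[0] = $uvwuwwuw  (last char: 'w')
  sorted[1] = uvwuwwuw$  (last char: '$')
  sorted[2] = uw$uvwuww  (last char: 'w')
  sorted[3] = uwwuw$uvw  (last char: 'w')
  sorted[4] = vwuwwuw$u  (last char: 'u')
  sorted[5] = w$uvwuwwu  (last char: 'u')
  sorted[6] = wuw$uvwuw  (last char: 'w')
  sorted[7] = wuwwuw$uv  (last char: 'v')
  sorted[8] = wwuw$uvwu  (last char: 'u')
Last column: w$wwuuwvu
Original string S is at sorted index 1

Answer: w$wwuuwvu
1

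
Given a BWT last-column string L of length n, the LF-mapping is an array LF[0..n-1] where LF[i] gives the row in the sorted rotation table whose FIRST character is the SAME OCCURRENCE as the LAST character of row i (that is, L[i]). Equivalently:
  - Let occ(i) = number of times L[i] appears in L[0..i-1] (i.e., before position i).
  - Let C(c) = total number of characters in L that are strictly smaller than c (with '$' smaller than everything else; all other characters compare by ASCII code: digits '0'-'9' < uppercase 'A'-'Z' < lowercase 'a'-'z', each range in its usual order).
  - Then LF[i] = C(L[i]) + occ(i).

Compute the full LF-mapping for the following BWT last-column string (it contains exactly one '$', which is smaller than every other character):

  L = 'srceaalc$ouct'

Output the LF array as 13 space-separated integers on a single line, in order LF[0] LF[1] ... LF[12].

Char counts: '$':1, 'a':2, 'c':3, 'e':1, 'l':1, 'o':1, 'r':1, 's':1, 't':1, 'u':1
C (first-col start): C('$')=0, C('a')=1, C('c')=3, C('e')=6, C('l')=7, C('o')=8, C('r')=9, C('s')=10, C('t')=11, C('u')=12
L[0]='s': occ=0, LF[0]=C('s')+0=10+0=10
L[1]='r': occ=0, LF[1]=C('r')+0=9+0=9
L[2]='c': occ=0, LF[2]=C('c')+0=3+0=3
L[3]='e': occ=0, LF[3]=C('e')+0=6+0=6
L[4]='a': occ=0, LF[4]=C('a')+0=1+0=1
L[5]='a': occ=1, LF[5]=C('a')+1=1+1=2
L[6]='l': occ=0, LF[6]=C('l')+0=7+0=7
L[7]='c': occ=1, LF[7]=C('c')+1=3+1=4
L[8]='$': occ=0, LF[8]=C('$')+0=0+0=0
L[9]='o': occ=0, LF[9]=C('o')+0=8+0=8
L[10]='u': occ=0, LF[10]=C('u')+0=12+0=12
L[11]='c': occ=2, LF[11]=C('c')+2=3+2=5
L[12]='t': occ=0, LF[12]=C('t')+0=11+0=11

Answer: 10 9 3 6 1 2 7 4 0 8 12 5 11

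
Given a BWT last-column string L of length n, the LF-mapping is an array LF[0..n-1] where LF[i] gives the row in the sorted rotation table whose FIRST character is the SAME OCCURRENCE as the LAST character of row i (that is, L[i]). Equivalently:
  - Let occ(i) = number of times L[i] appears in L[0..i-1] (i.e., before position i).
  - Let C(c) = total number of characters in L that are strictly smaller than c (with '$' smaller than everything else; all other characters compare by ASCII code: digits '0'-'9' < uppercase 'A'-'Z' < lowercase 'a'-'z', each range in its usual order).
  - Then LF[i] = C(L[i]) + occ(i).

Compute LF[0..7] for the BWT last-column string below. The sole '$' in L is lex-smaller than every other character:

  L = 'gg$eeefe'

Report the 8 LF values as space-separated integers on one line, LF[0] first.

Answer: 6 7 0 1 2 3 5 4

Derivation:
Char counts: '$':1, 'e':4, 'f':1, 'g':2
C (first-col start): C('$')=0, C('e')=1, C('f')=5, C('g')=6
L[0]='g': occ=0, LF[0]=C('g')+0=6+0=6
L[1]='g': occ=1, LF[1]=C('g')+1=6+1=7
L[2]='$': occ=0, LF[2]=C('$')+0=0+0=0
L[3]='e': occ=0, LF[3]=C('e')+0=1+0=1
L[4]='e': occ=1, LF[4]=C('e')+1=1+1=2
L[5]='e': occ=2, LF[5]=C('e')+2=1+2=3
L[6]='f': occ=0, LF[6]=C('f')+0=5+0=5
L[7]='e': occ=3, LF[7]=C('e')+3=1+3=4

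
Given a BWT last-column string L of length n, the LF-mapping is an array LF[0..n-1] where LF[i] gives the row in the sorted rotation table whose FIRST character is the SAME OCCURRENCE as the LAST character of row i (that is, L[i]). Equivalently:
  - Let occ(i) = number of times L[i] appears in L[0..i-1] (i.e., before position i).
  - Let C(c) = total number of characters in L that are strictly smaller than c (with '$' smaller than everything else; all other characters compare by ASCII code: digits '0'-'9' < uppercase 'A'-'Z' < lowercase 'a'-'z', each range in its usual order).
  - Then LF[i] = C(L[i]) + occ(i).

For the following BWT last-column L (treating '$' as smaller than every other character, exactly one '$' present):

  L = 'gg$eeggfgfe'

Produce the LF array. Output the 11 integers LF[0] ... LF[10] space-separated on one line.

Answer: 6 7 0 1 2 8 9 4 10 5 3

Derivation:
Char counts: '$':1, 'e':3, 'f':2, 'g':5
C (first-col start): C('$')=0, C('e')=1, C('f')=4, C('g')=6
L[0]='g': occ=0, LF[0]=C('g')+0=6+0=6
L[1]='g': occ=1, LF[1]=C('g')+1=6+1=7
L[2]='$': occ=0, LF[2]=C('$')+0=0+0=0
L[3]='e': occ=0, LF[3]=C('e')+0=1+0=1
L[4]='e': occ=1, LF[4]=C('e')+1=1+1=2
L[5]='g': occ=2, LF[5]=C('g')+2=6+2=8
L[6]='g': occ=3, LF[6]=C('g')+3=6+3=9
L[7]='f': occ=0, LF[7]=C('f')+0=4+0=4
L[8]='g': occ=4, LF[8]=C('g')+4=6+4=10
L[9]='f': occ=1, LF[9]=C('f')+1=4+1=5
L[10]='e': occ=2, LF[10]=C('e')+2=1+2=3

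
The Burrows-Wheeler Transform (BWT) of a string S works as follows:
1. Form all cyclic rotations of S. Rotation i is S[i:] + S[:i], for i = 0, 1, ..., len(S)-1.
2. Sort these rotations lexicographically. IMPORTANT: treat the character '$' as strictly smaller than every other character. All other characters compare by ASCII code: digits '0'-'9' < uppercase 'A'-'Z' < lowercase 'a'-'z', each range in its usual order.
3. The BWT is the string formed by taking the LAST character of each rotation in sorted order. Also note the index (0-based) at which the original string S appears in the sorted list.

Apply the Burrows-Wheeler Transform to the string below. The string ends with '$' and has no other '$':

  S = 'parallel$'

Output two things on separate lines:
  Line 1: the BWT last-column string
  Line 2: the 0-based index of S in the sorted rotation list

Answer: lrplela$a
7

Derivation:
All 9 rotations (rotation i = S[i:]+S[:i]):
  rot[0] = parallel$
  rot[1] = arallel$p
  rot[2] = rallel$pa
  rot[3] = allel$par
  rot[4] = llel$para
  rot[5] = lel$paral
  rot[6] = el$parall
  rot[7] = l$paralle
  rot[8] = $parallel
Sorted (with $ < everything):
  sorted[0] = $parallel  (last char: 'l')
  sorted[1] = allel$par  (last char: 'r')
  sorted[2] = arallel$p  (last char: 'p')
  sorted[3] = el$parall  (last char: 'l')
  sorted[4] = l$paralle  (last char: 'e')
  sorted[5] = lel$paral  (last char: 'l')
  sorted[6] = llel$para  (last char: 'a')
  sorted[7] = parallel$  (last char: '$')
  sorted[8] = rallel$pa  (last char: 'a')
Last column: lrplela$a
Original string S is at sorted index 7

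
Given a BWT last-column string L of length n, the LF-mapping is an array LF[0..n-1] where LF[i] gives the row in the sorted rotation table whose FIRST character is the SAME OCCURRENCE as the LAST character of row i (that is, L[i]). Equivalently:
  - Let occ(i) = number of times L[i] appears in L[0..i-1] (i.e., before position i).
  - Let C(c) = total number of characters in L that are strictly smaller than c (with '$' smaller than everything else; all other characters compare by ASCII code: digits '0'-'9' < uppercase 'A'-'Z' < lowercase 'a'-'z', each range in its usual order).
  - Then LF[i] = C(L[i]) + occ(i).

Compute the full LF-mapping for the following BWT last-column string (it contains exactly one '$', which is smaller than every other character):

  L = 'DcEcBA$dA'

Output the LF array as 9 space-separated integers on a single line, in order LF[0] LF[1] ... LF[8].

Answer: 4 6 5 7 3 1 0 8 2

Derivation:
Char counts: '$':1, 'A':2, 'B':1, 'D':1, 'E':1, 'c':2, 'd':1
C (first-col start): C('$')=0, C('A')=1, C('B')=3, C('D')=4, C('E')=5, C('c')=6, C('d')=8
L[0]='D': occ=0, LF[0]=C('D')+0=4+0=4
L[1]='c': occ=0, LF[1]=C('c')+0=6+0=6
L[2]='E': occ=0, LF[2]=C('E')+0=5+0=5
L[3]='c': occ=1, LF[3]=C('c')+1=6+1=7
L[4]='B': occ=0, LF[4]=C('B')+0=3+0=3
L[5]='A': occ=0, LF[5]=C('A')+0=1+0=1
L[6]='$': occ=0, LF[6]=C('$')+0=0+0=0
L[7]='d': occ=0, LF[7]=C('d')+0=8+0=8
L[8]='A': occ=1, LF[8]=C('A')+1=1+1=2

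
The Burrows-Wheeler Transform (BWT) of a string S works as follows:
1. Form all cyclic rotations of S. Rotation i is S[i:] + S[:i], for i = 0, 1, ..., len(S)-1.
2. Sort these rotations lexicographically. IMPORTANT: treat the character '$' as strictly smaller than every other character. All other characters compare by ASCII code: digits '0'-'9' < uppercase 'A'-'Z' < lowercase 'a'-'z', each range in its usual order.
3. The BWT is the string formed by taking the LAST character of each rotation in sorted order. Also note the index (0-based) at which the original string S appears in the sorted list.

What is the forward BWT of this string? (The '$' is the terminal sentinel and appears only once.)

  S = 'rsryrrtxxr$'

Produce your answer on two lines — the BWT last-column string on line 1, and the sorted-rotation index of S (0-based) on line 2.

Answer: rxy$rsrrxtr
3

Derivation:
All 11 rotations (rotation i = S[i:]+S[:i]):
  rot[0] = rsryrrtxxr$
  rot[1] = sryrrtxxr$r
  rot[2] = ryrrtxxr$rs
  rot[3] = yrrtxxr$rsr
  rot[4] = rrtxxr$rsry
  rot[5] = rtxxr$rsryr
  rot[6] = txxr$rsryrr
  rot[7] = xxr$rsryrrt
  rot[8] = xr$rsryrrtx
  rot[9] = r$rsryrrtxx
  rot[10] = $rsryrrtxxr
Sorted (with $ < everything):
  sorted[0] = $rsryrrtxxr  (last char: 'r')
  sorted[1] = r$rsryrrtxx  (last char: 'x')
  sorted[2] = rrtxxr$rsry  (last char: 'y')
  sorted[3] = rsryrrtxxr$  (last char: '$')
  sorted[4] = rtxxr$rsryr  (last char: 'r')
  sorted[5] = ryrrtxxr$rs  (last char: 's')
  sorted[6] = sryrrtxxr$r  (last char: 'r')
  sorted[7] = txxr$rsryrr  (last char: 'r')
  sorted[8] = xr$rsryrrtx  (last char: 'x')
  sorted[9] = xxr$rsryrrt  (last char: 't')
  sorted[10] = yrrtxxr$rsr  (last char: 'r')
Last column: rxy$rsrrxtr
Original string S is at sorted index 3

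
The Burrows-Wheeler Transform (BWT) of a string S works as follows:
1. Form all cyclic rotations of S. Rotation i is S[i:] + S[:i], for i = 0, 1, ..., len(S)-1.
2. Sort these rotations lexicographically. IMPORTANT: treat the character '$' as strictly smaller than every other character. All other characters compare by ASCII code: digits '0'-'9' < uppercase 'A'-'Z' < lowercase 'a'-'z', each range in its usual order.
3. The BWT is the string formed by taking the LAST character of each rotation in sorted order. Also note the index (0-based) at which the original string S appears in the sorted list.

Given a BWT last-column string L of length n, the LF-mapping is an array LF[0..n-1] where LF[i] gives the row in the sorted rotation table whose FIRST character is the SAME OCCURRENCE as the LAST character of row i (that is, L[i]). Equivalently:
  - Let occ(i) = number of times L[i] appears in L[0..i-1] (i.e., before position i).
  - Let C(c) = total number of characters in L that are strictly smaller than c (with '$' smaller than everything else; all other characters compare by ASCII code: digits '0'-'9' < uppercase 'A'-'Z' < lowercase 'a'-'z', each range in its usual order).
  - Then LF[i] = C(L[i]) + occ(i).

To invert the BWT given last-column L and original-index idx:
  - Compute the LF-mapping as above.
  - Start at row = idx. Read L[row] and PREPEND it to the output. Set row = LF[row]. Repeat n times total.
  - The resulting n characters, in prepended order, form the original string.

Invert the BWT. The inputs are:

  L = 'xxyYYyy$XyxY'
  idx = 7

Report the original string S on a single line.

LF mapping: 5 6 8 2 3 9 10 0 1 11 7 4
Walk LF starting at row 7, prepending L[row]:
  step 1: row=7, L[7]='$', prepend. Next row=LF[7]=0
  step 2: row=0, L[0]='x', prepend. Next row=LF[0]=5
  step 3: row=5, L[5]='y', prepend. Next row=LF[5]=9
  step 4: row=9, L[9]='y', prepend. Next row=LF[9]=11
  step 5: row=11, L[11]='Y', prepend. Next row=LF[11]=4
  step 6: row=4, L[4]='Y', prepend. Next row=LF[4]=3
  step 7: row=3, L[3]='Y', prepend. Next row=LF[3]=2
  step 8: row=2, L[2]='y', prepend. Next row=LF[2]=8
  step 9: row=8, L[8]='X', prepend. Next row=LF[8]=1
  step 10: row=1, L[1]='x', prepend. Next row=LF[1]=6
  step 11: row=6, L[6]='y', prepend. Next row=LF[6]=10
  step 12: row=10, L[10]='x', prepend. Next row=LF[10]=7
Reversed output: xyxXyYYYyyx$

Answer: xyxXyYYYyyx$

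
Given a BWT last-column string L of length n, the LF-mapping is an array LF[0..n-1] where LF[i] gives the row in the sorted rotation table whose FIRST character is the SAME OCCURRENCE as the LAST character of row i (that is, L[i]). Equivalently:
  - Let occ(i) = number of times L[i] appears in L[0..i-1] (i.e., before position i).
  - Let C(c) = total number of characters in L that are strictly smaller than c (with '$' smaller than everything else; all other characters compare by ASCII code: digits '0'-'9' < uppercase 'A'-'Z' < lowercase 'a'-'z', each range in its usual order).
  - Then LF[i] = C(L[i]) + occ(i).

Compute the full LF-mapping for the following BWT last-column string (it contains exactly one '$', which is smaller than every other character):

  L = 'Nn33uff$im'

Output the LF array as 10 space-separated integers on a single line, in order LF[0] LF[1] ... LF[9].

Char counts: '$':1, '3':2, 'N':1, 'f':2, 'i':1, 'm':1, 'n':1, 'u':1
C (first-col start): C('$')=0, C('3')=1, C('N')=3, C('f')=4, C('i')=6, C('m')=7, C('n')=8, C('u')=9
L[0]='N': occ=0, LF[0]=C('N')+0=3+0=3
L[1]='n': occ=0, LF[1]=C('n')+0=8+0=8
L[2]='3': occ=0, LF[2]=C('3')+0=1+0=1
L[3]='3': occ=1, LF[3]=C('3')+1=1+1=2
L[4]='u': occ=0, LF[4]=C('u')+0=9+0=9
L[5]='f': occ=0, LF[5]=C('f')+0=4+0=4
L[6]='f': occ=1, LF[6]=C('f')+1=4+1=5
L[7]='$': occ=0, LF[7]=C('$')+0=0+0=0
L[8]='i': occ=0, LF[8]=C('i')+0=6+0=6
L[9]='m': occ=0, LF[9]=C('m')+0=7+0=7

Answer: 3 8 1 2 9 4 5 0 6 7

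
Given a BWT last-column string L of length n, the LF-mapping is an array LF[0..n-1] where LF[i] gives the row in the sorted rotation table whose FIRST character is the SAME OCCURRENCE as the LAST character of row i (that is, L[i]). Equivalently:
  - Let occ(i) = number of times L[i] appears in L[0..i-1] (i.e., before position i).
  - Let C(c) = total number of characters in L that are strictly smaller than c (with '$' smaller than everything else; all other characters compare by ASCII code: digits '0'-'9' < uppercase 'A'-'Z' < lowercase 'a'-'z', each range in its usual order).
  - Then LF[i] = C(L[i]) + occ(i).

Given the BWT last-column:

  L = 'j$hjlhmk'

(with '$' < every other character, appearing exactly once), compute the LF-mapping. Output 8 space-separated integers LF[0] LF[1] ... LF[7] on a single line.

Answer: 3 0 1 4 6 2 7 5

Derivation:
Char counts: '$':1, 'h':2, 'j':2, 'k':1, 'l':1, 'm':1
C (first-col start): C('$')=0, C('h')=1, C('j')=3, C('k')=5, C('l')=6, C('m')=7
L[0]='j': occ=0, LF[0]=C('j')+0=3+0=3
L[1]='$': occ=0, LF[1]=C('$')+0=0+0=0
L[2]='h': occ=0, LF[2]=C('h')+0=1+0=1
L[3]='j': occ=1, LF[3]=C('j')+1=3+1=4
L[4]='l': occ=0, LF[4]=C('l')+0=6+0=6
L[5]='h': occ=1, LF[5]=C('h')+1=1+1=2
L[6]='m': occ=0, LF[6]=C('m')+0=7+0=7
L[7]='k': occ=0, LF[7]=C('k')+0=5+0=5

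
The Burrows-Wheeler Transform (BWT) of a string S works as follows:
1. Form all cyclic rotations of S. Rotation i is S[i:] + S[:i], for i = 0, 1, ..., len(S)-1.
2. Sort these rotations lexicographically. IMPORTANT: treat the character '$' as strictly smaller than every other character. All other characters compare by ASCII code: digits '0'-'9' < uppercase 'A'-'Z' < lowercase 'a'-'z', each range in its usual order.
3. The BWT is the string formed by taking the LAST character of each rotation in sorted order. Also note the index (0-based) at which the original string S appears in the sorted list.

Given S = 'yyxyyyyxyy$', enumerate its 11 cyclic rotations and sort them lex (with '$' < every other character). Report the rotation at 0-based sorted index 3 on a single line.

Answer: y$yyxyyyyxy

Derivation:
All 11 rotations (rotation i = S[i:]+S[:i]):
  rot[0] = yyxyyyyxyy$
  rot[1] = yxyyyyxyy$y
  rot[2] = xyyyyxyy$yy
  rot[3] = yyyyxyy$yyx
  rot[4] = yyyxyy$yyxy
  rot[5] = yyxyy$yyxyy
  rot[6] = yxyy$yyxyyy
  rot[7] = xyy$yyxyyyy
  rot[8] = yy$yyxyyyyx
  rot[9] = y$yyxyyyyxy
  rot[10] = $yyxyyyyxyy
Sorted (with $ < everything):
  sorted[0] = $yyxyyyyxyy
  sorted[1] = xyy$yyxyyyy
  sorted[2] = xyyyyxyy$yy
  sorted[3] = y$yyxyyyyxy
  sorted[4] = yxyy$yyxyyy
  sorted[5] = yxyyyyxyy$y
  sorted[6] = yy$yyxyyyyx
  sorted[7] = yyxyy$yyxyy
  sorted[8] = yyxyyyyxyy$
  sorted[9] = yyyxyy$yyxy
  sorted[10] = yyyyxyy$yyx
sorted[3] = y$yyxyyyyxy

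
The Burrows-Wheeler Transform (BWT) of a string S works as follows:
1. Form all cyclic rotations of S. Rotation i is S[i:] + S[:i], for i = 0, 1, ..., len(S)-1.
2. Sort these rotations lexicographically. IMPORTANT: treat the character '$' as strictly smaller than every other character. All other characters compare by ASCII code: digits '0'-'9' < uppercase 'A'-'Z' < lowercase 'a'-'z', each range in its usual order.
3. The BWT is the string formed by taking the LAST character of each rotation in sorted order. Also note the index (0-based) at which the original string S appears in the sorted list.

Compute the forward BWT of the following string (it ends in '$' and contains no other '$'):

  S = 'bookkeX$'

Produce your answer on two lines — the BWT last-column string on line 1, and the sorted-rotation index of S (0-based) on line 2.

All 8 rotations (rotation i = S[i:]+S[:i]):
  rot[0] = bookkeX$
  rot[1] = ookkeX$b
  rot[2] = okkeX$bo
  rot[3] = kkeX$boo
  rot[4] = keX$book
  rot[5] = eX$bookk
  rot[6] = X$bookke
  rot[7] = $bookkeX
Sorted (with $ < everything):
  sorted[0] = $bookkeX  (last char: 'X')
  sorted[1] = X$bookke  (last char: 'e')
  sorted[2] = bookkeX$  (last char: '$')
  sorted[3] = eX$bookk  (last char: 'k')
  sorted[4] = keX$book  (last char: 'k')
  sorted[5] = kkeX$boo  (last char: 'o')
  sorted[6] = okkeX$bo  (last char: 'o')
  sorted[7] = ookkeX$b  (last char: 'b')
Last column: Xe$kkoob
Original string S is at sorted index 2

Answer: Xe$kkoob
2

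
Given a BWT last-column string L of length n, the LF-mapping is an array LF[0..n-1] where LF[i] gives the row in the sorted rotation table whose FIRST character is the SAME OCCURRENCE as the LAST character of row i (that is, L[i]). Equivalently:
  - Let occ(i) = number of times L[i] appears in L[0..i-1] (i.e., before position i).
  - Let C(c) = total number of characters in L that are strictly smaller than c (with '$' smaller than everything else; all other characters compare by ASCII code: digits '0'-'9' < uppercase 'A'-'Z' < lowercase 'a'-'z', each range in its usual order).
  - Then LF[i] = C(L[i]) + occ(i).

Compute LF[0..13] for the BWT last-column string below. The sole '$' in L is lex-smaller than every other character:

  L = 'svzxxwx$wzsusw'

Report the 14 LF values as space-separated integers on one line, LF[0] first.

Answer: 1 5 12 9 10 6 11 0 7 13 2 4 3 8

Derivation:
Char counts: '$':1, 's':3, 'u':1, 'v':1, 'w':3, 'x':3, 'z':2
C (first-col start): C('$')=0, C('s')=1, C('u')=4, C('v')=5, C('w')=6, C('x')=9, C('z')=12
L[0]='s': occ=0, LF[0]=C('s')+0=1+0=1
L[1]='v': occ=0, LF[1]=C('v')+0=5+0=5
L[2]='z': occ=0, LF[2]=C('z')+0=12+0=12
L[3]='x': occ=0, LF[3]=C('x')+0=9+0=9
L[4]='x': occ=1, LF[4]=C('x')+1=9+1=10
L[5]='w': occ=0, LF[5]=C('w')+0=6+0=6
L[6]='x': occ=2, LF[6]=C('x')+2=9+2=11
L[7]='$': occ=0, LF[7]=C('$')+0=0+0=0
L[8]='w': occ=1, LF[8]=C('w')+1=6+1=7
L[9]='z': occ=1, LF[9]=C('z')+1=12+1=13
L[10]='s': occ=1, LF[10]=C('s')+1=1+1=2
L[11]='u': occ=0, LF[11]=C('u')+0=4+0=4
L[12]='s': occ=2, LF[12]=C('s')+2=1+2=3
L[13]='w': occ=2, LF[13]=C('w')+2=6+2=8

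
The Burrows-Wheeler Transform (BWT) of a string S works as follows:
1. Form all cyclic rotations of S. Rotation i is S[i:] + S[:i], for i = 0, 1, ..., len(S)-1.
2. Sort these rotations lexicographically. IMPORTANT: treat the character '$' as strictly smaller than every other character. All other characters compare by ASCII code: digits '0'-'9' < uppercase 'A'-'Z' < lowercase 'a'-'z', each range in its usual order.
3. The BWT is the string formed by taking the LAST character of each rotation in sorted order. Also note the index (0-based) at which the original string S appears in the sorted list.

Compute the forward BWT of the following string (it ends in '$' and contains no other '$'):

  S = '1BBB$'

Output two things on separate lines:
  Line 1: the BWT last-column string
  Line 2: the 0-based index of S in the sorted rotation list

Answer: B$BB1
1

Derivation:
All 5 rotations (rotation i = S[i:]+S[:i]):
  rot[0] = 1BBB$
  rot[1] = BBB$1
  rot[2] = BB$1B
  rot[3] = B$1BB
  rot[4] = $1BBB
Sorted (with $ < everything):
  sorted[0] = $1BBB  (last char: 'B')
  sorted[1] = 1BBB$  (last char: '$')
  sorted[2] = B$1BB  (last char: 'B')
  sorted[3] = BB$1B  (last char: 'B')
  sorted[4] = BBB$1  (last char: '1')
Last column: B$BB1
Original string S is at sorted index 1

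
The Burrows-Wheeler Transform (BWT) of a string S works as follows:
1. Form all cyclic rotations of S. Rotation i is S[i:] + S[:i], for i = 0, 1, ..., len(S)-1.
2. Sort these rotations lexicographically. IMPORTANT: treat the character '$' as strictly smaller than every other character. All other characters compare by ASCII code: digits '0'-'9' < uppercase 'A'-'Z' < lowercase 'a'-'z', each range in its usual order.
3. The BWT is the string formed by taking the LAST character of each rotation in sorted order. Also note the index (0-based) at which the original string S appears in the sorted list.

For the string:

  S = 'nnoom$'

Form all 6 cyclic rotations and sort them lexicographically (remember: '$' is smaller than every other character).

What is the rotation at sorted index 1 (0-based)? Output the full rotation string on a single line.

All 6 rotations (rotation i = S[i:]+S[:i]):
  rot[0] = nnoom$
  rot[1] = noom$n
  rot[2] = oom$nn
  rot[3] = om$nno
  rot[4] = m$nnoo
  rot[5] = $nnoom
Sorted (with $ < everything):
  sorted[0] = $nnoom
  sorted[1] = m$nnoo
  sorted[2] = nnoom$
  sorted[3] = noom$n
  sorted[4] = om$nno
  sorted[5] = oom$nn
sorted[1] = m$nnoo

Answer: m$nnoo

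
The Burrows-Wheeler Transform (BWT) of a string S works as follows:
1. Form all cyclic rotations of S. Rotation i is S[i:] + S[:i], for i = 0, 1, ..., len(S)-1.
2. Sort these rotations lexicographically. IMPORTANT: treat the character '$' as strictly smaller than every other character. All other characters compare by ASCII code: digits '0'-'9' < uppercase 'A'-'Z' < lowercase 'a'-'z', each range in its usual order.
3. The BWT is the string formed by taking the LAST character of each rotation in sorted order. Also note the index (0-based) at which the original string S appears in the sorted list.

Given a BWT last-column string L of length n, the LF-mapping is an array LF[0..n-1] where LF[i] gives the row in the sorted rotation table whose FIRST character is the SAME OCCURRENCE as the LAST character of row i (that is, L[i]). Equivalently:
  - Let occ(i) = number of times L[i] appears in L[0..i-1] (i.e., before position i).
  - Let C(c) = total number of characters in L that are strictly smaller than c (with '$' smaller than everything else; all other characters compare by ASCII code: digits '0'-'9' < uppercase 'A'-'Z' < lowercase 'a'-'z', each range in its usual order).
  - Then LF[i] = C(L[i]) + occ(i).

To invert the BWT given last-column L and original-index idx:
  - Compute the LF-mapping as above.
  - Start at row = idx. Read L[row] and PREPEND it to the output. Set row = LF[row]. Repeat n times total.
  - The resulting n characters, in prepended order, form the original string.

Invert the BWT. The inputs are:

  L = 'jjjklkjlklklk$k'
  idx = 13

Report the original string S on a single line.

Answer: lklkkklljkkjjj$

Derivation:
LF mapping: 1 2 3 5 11 6 4 12 7 13 8 14 9 0 10
Walk LF starting at row 13, prepending L[row]:
  step 1: row=13, L[13]='$', prepend. Next row=LF[13]=0
  step 2: row=0, L[0]='j', prepend. Next row=LF[0]=1
  step 3: row=1, L[1]='j', prepend. Next row=LF[1]=2
  step 4: row=2, L[2]='j', prepend. Next row=LF[2]=3
  step 5: row=3, L[3]='k', prepend. Next row=LF[3]=5
  step 6: row=5, L[5]='k', prepend. Next row=LF[5]=6
  step 7: row=6, L[6]='j', prepend. Next row=LF[6]=4
  step 8: row=4, L[4]='l', prepend. Next row=LF[4]=11
  step 9: row=11, L[11]='l', prepend. Next row=LF[11]=14
  step 10: row=14, L[14]='k', prepend. Next row=LF[14]=10
  step 11: row=10, L[10]='k', prepend. Next row=LF[10]=8
  step 12: row=8, L[8]='k', prepend. Next row=LF[8]=7
  step 13: row=7, L[7]='l', prepend. Next row=LF[7]=12
  step 14: row=12, L[12]='k', prepend. Next row=LF[12]=9
  step 15: row=9, L[9]='l', prepend. Next row=LF[9]=13
Reversed output: lklkkklljkkjjj$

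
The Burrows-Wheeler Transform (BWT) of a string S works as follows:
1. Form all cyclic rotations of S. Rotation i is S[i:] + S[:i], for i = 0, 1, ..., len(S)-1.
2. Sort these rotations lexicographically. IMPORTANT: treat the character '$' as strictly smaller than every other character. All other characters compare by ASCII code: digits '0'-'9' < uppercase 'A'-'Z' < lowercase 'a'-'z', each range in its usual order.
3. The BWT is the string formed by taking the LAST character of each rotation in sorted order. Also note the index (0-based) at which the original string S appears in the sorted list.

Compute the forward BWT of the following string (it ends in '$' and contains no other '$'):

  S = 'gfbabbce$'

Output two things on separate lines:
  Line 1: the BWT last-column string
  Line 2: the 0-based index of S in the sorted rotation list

Answer: ebfabbcg$
8

Derivation:
All 9 rotations (rotation i = S[i:]+S[:i]):
  rot[0] = gfbabbce$
  rot[1] = fbabbce$g
  rot[2] = babbce$gf
  rot[3] = abbce$gfb
  rot[4] = bbce$gfba
  rot[5] = bce$gfbab
  rot[6] = ce$gfbabb
  rot[7] = e$gfbabbc
  rot[8] = $gfbabbce
Sorted (with $ < everything):
  sorted[0] = $gfbabbce  (last char: 'e')
  sorted[1] = abbce$gfb  (last char: 'b')
  sorted[2] = babbce$gf  (last char: 'f')
  sorted[3] = bbce$gfba  (last char: 'a')
  sorted[4] = bce$gfbab  (last char: 'b')
  sorted[5] = ce$gfbabb  (last char: 'b')
  sorted[6] = e$gfbabbc  (last char: 'c')
  sorted[7] = fbabbce$g  (last char: 'g')
  sorted[8] = gfbabbce$  (last char: '$')
Last column: ebfabbcg$
Original string S is at sorted index 8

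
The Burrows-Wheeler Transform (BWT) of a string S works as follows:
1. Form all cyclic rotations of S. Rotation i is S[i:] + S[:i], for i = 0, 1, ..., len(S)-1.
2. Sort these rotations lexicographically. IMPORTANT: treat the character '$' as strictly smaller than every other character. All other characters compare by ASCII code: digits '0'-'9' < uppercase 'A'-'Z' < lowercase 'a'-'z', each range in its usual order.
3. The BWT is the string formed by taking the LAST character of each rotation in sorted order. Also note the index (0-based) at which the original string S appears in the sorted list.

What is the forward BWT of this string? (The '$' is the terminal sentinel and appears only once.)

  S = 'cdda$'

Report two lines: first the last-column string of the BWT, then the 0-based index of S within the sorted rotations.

All 5 rotations (rotation i = S[i:]+S[:i]):
  rot[0] = cdda$
  rot[1] = dda$c
  rot[2] = da$cd
  rot[3] = a$cdd
  rot[4] = $cdda
Sorted (with $ < everything):
  sorted[0] = $cdda  (last char: 'a')
  sorted[1] = a$cdd  (last char: 'd')
  sorted[2] = cdda$  (last char: '$')
  sorted[3] = da$cd  (last char: 'd')
  sorted[4] = dda$c  (last char: 'c')
Last column: ad$dc
Original string S is at sorted index 2

Answer: ad$dc
2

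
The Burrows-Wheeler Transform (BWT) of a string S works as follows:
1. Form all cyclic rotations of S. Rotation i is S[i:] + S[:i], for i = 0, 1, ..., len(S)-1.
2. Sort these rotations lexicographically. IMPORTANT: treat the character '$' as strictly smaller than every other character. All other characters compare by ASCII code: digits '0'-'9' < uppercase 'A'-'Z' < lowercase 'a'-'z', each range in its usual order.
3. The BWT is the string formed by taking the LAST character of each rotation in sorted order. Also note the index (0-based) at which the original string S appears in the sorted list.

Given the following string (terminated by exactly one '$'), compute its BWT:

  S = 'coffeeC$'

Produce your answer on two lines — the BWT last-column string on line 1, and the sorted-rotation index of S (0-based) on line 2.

Answer: Ce$effoc
2

Derivation:
All 8 rotations (rotation i = S[i:]+S[:i]):
  rot[0] = coffeeC$
  rot[1] = offeeC$c
  rot[2] = ffeeC$co
  rot[3] = feeC$cof
  rot[4] = eeC$coff
  rot[5] = eC$coffe
  rot[6] = C$coffee
  rot[7] = $coffeeC
Sorted (with $ < everything):
  sorted[0] = $coffeeC  (last char: 'C')
  sorted[1] = C$coffee  (last char: 'e')
  sorted[2] = coffeeC$  (last char: '$')
  sorted[3] = eC$coffe  (last char: 'e')
  sorted[4] = eeC$coff  (last char: 'f')
  sorted[5] = feeC$cof  (last char: 'f')
  sorted[6] = ffeeC$co  (last char: 'o')
  sorted[7] = offeeC$c  (last char: 'c')
Last column: Ce$effoc
Original string S is at sorted index 2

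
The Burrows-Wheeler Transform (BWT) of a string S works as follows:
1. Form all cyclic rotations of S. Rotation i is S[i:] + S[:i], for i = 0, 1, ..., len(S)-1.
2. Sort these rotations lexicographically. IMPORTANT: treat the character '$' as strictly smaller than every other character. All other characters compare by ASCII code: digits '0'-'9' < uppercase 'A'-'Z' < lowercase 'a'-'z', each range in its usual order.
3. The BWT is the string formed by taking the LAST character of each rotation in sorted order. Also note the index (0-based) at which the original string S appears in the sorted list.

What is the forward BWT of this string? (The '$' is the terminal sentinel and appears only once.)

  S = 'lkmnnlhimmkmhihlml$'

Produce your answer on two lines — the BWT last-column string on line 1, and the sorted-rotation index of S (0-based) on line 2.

All 19 rotations (rotation i = S[i:]+S[:i]):
  rot[0] = lkmnnlhimmkmhihlml$
  rot[1] = kmnnlhimmkmhihlml$l
  rot[2] = mnnlhimmkmhihlml$lk
  rot[3] = nnlhimmkmhihlml$lkm
  rot[4] = nlhimmkmhihlml$lkmn
  rot[5] = lhimmkmhihlml$lkmnn
  rot[6] = himmkmhihlml$lkmnnl
  rot[7] = immkmhihlml$lkmnnlh
  rot[8] = mmkmhihlml$lkmnnlhi
  rot[9] = mkmhihlml$lkmnnlhim
  rot[10] = kmhihlml$lkmnnlhimm
  rot[11] = mhihlml$lkmnnlhimmk
  rot[12] = hihlml$lkmnnlhimmkm
  rot[13] = ihlml$lkmnnlhimmkmh
  rot[14] = hlml$lkmnnlhimmkmhi
  rot[15] = lml$lkmnnlhimmkmhih
  rot[16] = ml$lkmnnlhimmkmhihl
  rot[17] = l$lkmnnlhimmkmhihlm
  rot[18] = $lkmnnlhimmkmhihlml
Sorted (with $ < everything):
  sorted[0] = $lkmnnlhimmkmhihlml  (last char: 'l')
  sorted[1] = hihlml$lkmnnlhimmkm  (last char: 'm')
  sorted[2] = himmkmhihlml$lkmnnl  (last char: 'l')
  sorted[3] = hlml$lkmnnlhimmkmhi  (last char: 'i')
  sorted[4] = ihlml$lkmnnlhimmkmh  (last char: 'h')
  sorted[5] = immkmhihlml$lkmnnlh  (last char: 'h')
  sorted[6] = kmhihlml$lkmnnlhimm  (last char: 'm')
  sorted[7] = kmnnlhimmkmhihlml$l  (last char: 'l')
  sorted[8] = l$lkmnnlhimmkmhihlm  (last char: 'm')
  sorted[9] = lhimmkmhihlml$lkmnn  (last char: 'n')
  sorted[10] = lkmnnlhimmkmhihlml$  (last char: '$')
  sorted[11] = lml$lkmnnlhimmkmhih  (last char: 'h')
  sorted[12] = mhihlml$lkmnnlhimmk  (last char: 'k')
  sorted[13] = mkmhihlml$lkmnnlhim  (last char: 'm')
  sorted[14] = ml$lkmnnlhimmkmhihl  (last char: 'l')
  sorted[15] = mmkmhihlml$lkmnnlhi  (last char: 'i')
  sorted[16] = mnnlhimmkmhihlml$lk  (last char: 'k')
  sorted[17] = nlhimmkmhihlml$lkmn  (last char: 'n')
  sorted[18] = nnlhimmkmhihlml$lkm  (last char: 'm')
Last column: lmlihhmlmn$hkmliknm
Original string S is at sorted index 10

Answer: lmlihhmlmn$hkmliknm
10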